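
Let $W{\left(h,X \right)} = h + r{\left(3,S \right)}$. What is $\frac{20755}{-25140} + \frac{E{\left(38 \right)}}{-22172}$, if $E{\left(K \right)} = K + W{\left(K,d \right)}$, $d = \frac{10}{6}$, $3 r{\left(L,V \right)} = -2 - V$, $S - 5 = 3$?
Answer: $- \frac{23100335}{27870204} \approx -0.82885$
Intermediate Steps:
$S = 8$ ($S = 5 + 3 = 8$)
$r{\left(L,V \right)} = - \frac{2}{3} - \frac{V}{3}$ ($r{\left(L,V \right)} = \frac{-2 - V}{3} = - \frac{2}{3} - \frac{V}{3}$)
$d = \frac{5}{3}$ ($d = 10 \cdot \frac{1}{6} = \frac{5}{3} \approx 1.6667$)
$W{\left(h,X \right)} = - \frac{10}{3} + h$ ($W{\left(h,X \right)} = h - \frac{10}{3} = - \frac{10}{3} + h$)
$E{\left(K \right)} = - \frac{10}{3} + 2 K$ ($E{\left(K \right)} = K + \left(- \frac{10}{3} + K\right) = - \frac{10}{3} + 2 K$)
$\frac{20755}{-25140} + \frac{E{\left(38 \right)}}{-22172} = \frac{20755}{-25140} + \frac{- \frac{10}{3} + 2 \cdot 38}{-22172} = 20755 \left(- \frac{1}{25140}\right) + \left(- \frac{10}{3} + 76\right) \left(- \frac{1}{22172}\right) = - \frac{4151}{5028} + \frac{218}{3} \left(- \frac{1}{22172}\right) = - \frac{4151}{5028} - \frac{109}{33258} = - \frac{23100335}{27870204}$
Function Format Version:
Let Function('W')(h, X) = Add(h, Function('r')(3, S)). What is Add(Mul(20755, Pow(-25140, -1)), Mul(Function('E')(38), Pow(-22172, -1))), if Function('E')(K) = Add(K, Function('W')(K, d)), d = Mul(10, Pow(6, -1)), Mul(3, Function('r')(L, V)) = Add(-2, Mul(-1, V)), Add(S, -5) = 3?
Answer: Rational(-23100335, 27870204) ≈ -0.82885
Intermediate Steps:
S = 8 (S = Add(5, 3) = 8)
Function('r')(L, V) = Add(Rational(-2, 3), Mul(Rational(-1, 3), V)) (Function('r')(L, V) = Mul(Rational(1, 3), Add(-2, Mul(-1, V))) = Add(Rational(-2, 3), Mul(Rational(-1, 3), V)))
d = Rational(5, 3) (d = Mul(10, Rational(1, 6)) = Rational(5, 3) ≈ 1.6667)
Function('W')(h, X) = Add(Rational(-10, 3), h) (Function('W')(h, X) = Add(h, Add(Rational(-2, 3), Mul(Rational(-1, 3), 8))) = Add(h, Add(Rational(-2, 3), Rational(-8, 3))) = Add(h, Rational(-10, 3)) = Add(Rational(-10, 3), h))
Function('E')(K) = Add(Rational(-10, 3), Mul(2, K)) (Function('E')(K) = Add(K, Add(Rational(-10, 3), K)) = Add(Rational(-10, 3), Mul(2, K)))
Add(Mul(20755, Pow(-25140, -1)), Mul(Function('E')(38), Pow(-22172, -1))) = Add(Mul(20755, Pow(-25140, -1)), Mul(Add(Rational(-10, 3), Mul(2, 38)), Pow(-22172, -1))) = Add(Mul(20755, Rational(-1, 25140)), Mul(Add(Rational(-10, 3), 76), Rational(-1, 22172))) = Add(Rational(-4151, 5028), Mul(Rational(218, 3), Rational(-1, 22172))) = Add(Rational(-4151, 5028), Rational(-109, 33258)) = Rational(-23100335, 27870204)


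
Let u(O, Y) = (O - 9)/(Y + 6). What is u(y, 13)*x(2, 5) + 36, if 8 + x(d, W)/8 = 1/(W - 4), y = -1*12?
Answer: 1860/19 ≈ 97.895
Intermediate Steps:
y = -12
u(O, Y) = (-9 + O)/(6 + Y)
x(d, W) = -64 + 8/(-4 + W) (x(d, W) = -64 + 8/(W - 4) = -64 + 8/(-4 + W))
u(y, 13)*x(2, 5) + 36 = ((-9 - 12)/(6 + 13))*(8*(33 - 8*5)/(-4 + 5)) + 36 = (-21/19)*(8*(33 - 40)/1) + 36 = ((1/19)*(-21))*(8*1*(-7)) + 36 = -21/19*(-56) + 36 = 1176/19 + 36 = 1860/19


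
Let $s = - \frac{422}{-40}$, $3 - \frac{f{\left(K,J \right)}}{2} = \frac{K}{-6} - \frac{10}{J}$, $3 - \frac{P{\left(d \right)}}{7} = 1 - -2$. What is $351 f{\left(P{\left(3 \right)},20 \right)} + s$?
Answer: $\frac{49351}{20} \approx 2467.6$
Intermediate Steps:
$P{\left(d \right)} = 0$ ($P{\left(d \right)} = 21 - 7 \left(1 - -2\right) = 21 - 7 \left(1 + 2\right) = 21 - 21 = 0$)
$f{\left(K,J \right)} = 6 + \frac{20}{J} + \frac{K}{3}$ ($f{\left(K,J \right)} = 6 - 2 \left(\frac{K}{-6} - \frac{10}{J}\right) = 6 - 2 \left(K \left(- \frac{1}{6}\right) - \frac{10}{J}\right) = 6 - 2 \left(- \frac{K}{6} - \frac{10}{J}\right) = 6 - 2 \left(- \frac{10}{J} - \frac{K}{6}\right) = 6 + \left(\frac{20}{J} + \frac{K}{3}\right) = 6 + \frac{20}{J} + \frac{K}{3}$)
$s = \frac{211}{20}$ ($s = \left(-422\right) \left(- \frac{1}{40}\right) = \frac{211}{20} \approx 10.55$)
$351 f{\left(P{\left(3 \right)},20 \right)} + s = 351 \left(6 + \frac{20}{20} + \frac{1}{3} \cdot 0\right) + \frac{211}{20} = 351 \left(6 + 20 \cdot \frac{1}{20} + 0\right) + \frac{211}{20} = 351 \left(6 + 1 + 0\right) + \frac{211}{20} = 351 \cdot 7 + \frac{211}{20} = 2457 + \frac{211}{20} = \frac{49351}{20}$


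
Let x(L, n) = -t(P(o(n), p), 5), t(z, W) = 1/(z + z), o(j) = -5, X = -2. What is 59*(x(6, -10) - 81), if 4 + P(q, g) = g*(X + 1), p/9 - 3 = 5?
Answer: -726349/152 ≈ -4778.6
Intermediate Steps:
p = 72 (p = 27 + 9*5 = 27 + 45 = 72)
P(q, g) = -4 - g (P(q, g) = -4 + g*(-2 + 1) = -4 + g*(-1) = -4 - g)
t(z, W) = 1/(2*z)
x(L, n) = 1/152 (x(L, n) = -1/(2*(-4 - 1*72)) = -1/(2*(-4 - 72)) = -1/(2*(-76)) = -(-1)/(2*76) = -1*(-1/152) = 1/152)
59*(x(6, -10) - 81) = 59*(1/152 - 81) = 59*(-12311/152) = -726349/152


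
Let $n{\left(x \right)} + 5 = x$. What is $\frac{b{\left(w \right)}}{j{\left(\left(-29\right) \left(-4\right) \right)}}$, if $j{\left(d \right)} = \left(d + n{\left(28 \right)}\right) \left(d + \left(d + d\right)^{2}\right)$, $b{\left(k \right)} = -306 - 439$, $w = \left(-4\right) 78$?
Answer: $- \frac{149}{1499532} \approx -9.9364 \cdot 10^{-5}$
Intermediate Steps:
$n{\left(x \right)} = -5 + x$
$w = -312$
$b{\left(k \right)} = -745$
$j{\left(d \right)} = \left(23 + d\right) \left(d + 4 d^{2}\right)$ ($j{\left(d \right)} = \left(d + \left(-5 + 28\right)\right) \left(d + \left(d + d\right)^{2}\right) = \left(d + 23\right) \left(d + \left(2 d\right)^{2}\right) = \left(23 + d\right) \left(d + 4 d^{2}\right)$)
$\frac{b{\left(w \right)}}{j{\left(\left(-29\right) \left(-4\right) \right)}} = - \frac{745}{\left(-29\right) \left(-4\right) \left(23 + 4 \left(\left(-29\right) \left(-4\right)\right)^{2} + 93 \left(\left(-29\right) \left(-4\right)\right)\right)} = - \frac{745}{116 \left(23 + 4 \cdot 116^{2} + 93 \cdot 116\right)} = - \frac{745}{116 \left(23 + 4 \cdot 13456 + 10788\right)} = - \frac{745}{116 \left(23 + 53824 + 10788\right)} = - \frac{745}{116 \cdot 64635} = - \frac{745}{7497660} = \left(-745\right) \frac{1}{7497660} = - \frac{149}{1499532}$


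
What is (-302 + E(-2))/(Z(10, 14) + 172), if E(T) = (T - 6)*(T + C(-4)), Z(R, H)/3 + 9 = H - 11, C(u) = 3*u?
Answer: -95/77 ≈ -1.2338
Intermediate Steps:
Z(R, H) = -60 + 3*H (Z(R, H) = -27 + 3*(H - 11) = -27 + 3*(-11 + H) = -27 + (-33 + 3*H) = -60 + 3*H)
E(T) = (-12 + T)*(-6 + T) (E(T) = (T - 6)*(T + 3*(-4)) = (-6 + T)*(T - 12) = (-6 + T)*(-12 + T) = (-12 + T)*(-6 + T))
(-302 + E(-2))/(Z(10, 14) + 172) = (-302 + (72 + (-2)² - 18*(-2)))/((-60 + 3*14) + 172) = (-302 + (72 + 4 + 36))/((-60 + 42) + 172) = (-302 + 112)/(-18 + 172) = -190/154 = -190*1/154 = -95/77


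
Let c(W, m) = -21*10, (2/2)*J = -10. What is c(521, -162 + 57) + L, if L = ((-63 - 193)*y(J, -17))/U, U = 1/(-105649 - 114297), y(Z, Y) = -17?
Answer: -957205202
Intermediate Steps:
J = -10
U = -1/219946 (U = 1/(-219946) = -1/219946 ≈ -4.5466e-6)
L = -957204992 (L = ((-63 - 193)*(-17))/(-1/219946) = -256*(-17)*(-219946) = 4352*(-219946) = -957204992)
c(W, m) = -210
c(521, -162 + 57) + L = -210 - 957204992 = -957205202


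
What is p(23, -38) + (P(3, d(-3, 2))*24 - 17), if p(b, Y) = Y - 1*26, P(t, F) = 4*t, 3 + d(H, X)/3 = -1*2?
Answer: 207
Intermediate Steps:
d(H, X) = -15 (d(H, X) = -9 + 3*(-1*2) = -9 + 3*(-2) = -9 - 6 = -15)
p(b, Y) = -26 + Y (p(b, Y) = Y - 26 = -26 + Y)
p(23, -38) + (P(3, d(-3, 2))*24 - 17) = (-26 - 38) + ((4*3)*24 - 17) = -64 + (12*24 - 17) = -64 + (288 - 17) = -64 + 271 = 207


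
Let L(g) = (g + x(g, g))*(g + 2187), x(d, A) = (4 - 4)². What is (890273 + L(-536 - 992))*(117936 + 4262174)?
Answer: -511066854690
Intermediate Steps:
x(d, A) = 0 (x(d, A) = 0² = 0)
L(g) = g*(2187 + g) (L(g) = (g + 0)*(g + 2187) = g*(2187 + g))
(890273 + L(-536 - 992))*(117936 + 4262174) = (890273 + (-536 - 992)*(2187 + (-536 - 992)))*(117936 + 4262174) = (890273 - 1528*(2187 - 1528))*4380110 = (890273 - 1528*659)*4380110 = (890273 - 1006952)*4380110 = -116679*4380110 = -511066854690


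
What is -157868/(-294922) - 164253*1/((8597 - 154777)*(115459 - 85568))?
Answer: 344923680150553/644325881861180 ≈ 0.53533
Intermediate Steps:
-157868/(-294922) - 164253*1/((8597 - 154777)*(115459 - 85568)) = -157868*(-1/294922) - 164253/(29891*(-146180)) = 78934/147461 - 164253/(-4369466380) = 78934/147461 - 164253*(-1/4369466380) = 78934/147461 + 164253/4369466380 = 344923680150553/644325881861180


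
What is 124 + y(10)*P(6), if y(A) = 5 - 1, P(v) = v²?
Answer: 268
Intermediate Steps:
y(A) = 4
124 + y(10)*P(6) = 124 + 4*6² = 124 + 4*36 = 124 + 144 = 268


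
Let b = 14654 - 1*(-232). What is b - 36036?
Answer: -21150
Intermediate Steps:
b = 14886 (b = 14654 + 232 = 14886)
b - 36036 = 14886 - 36036 = -21150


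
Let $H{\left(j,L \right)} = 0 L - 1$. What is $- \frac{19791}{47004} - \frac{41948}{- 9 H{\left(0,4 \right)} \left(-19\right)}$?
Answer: $\frac{656113177}{2679228} \approx 244.89$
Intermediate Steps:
$H{\left(j,L \right)} = -1$ ($H{\left(j,L \right)} = 0 - 1 = -1$)
$- \frac{19791}{47004} - \frac{41948}{- 9 H{\left(0,4 \right)} \left(-19\right)} = - \frac{19791}{47004} - \frac{41948}{\left(-9\right) \left(-1\right) \left(-19\right)} = \left(-19791\right) \frac{1}{47004} - \frac{41948}{9 \left(-19\right)} = - \frac{6597}{15668} - \frac{41948}{-171} = - \frac{6597}{15668} - - \frac{41948}{171} = - \frac{6597}{15668} + \frac{41948}{171} = \frac{656113177}{2679228}$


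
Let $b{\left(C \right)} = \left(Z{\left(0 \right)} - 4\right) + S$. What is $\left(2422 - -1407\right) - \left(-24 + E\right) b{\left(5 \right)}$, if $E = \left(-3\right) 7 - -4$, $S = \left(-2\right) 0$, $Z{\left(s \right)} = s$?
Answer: $3665$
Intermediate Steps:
$S = 0$
$E = -17$ ($E = -21 + 4 = -17$)
$b{\left(C \right)} = -4$ ($b{\left(C \right)} = \left(0 - 4\right) + 0 = -4 + 0 = -4$)
$\left(2422 - -1407\right) - \left(-24 + E\right) b{\left(5 \right)} = \left(2422 - -1407\right) - \left(-24 - 17\right) \left(-4\right) = \left(2422 + 1407\right) - \left(-41\right) \left(-4\right) = 3829 - 164 = 3665$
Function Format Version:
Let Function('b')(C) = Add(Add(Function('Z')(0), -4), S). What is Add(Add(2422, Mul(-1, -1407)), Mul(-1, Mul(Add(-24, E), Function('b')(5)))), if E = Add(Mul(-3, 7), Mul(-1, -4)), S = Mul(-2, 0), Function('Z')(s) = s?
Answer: 3665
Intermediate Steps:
S = 0
E = -17 (E = Add(-21, 4) = -17)
Function('b')(C) = -4 (Function('b')(C) = Add(Add(0, -4), 0) = Add(-4, 0) = -4)
Add(Add(2422, Mul(-1, -1407)), Mul(-1, Mul(Add(-24, E), Function('b')(5)))) = Add(Add(2422, Mul(-1, -1407)), Mul(-1, Mul(Add(-24, -17), -4))) = Add(Add(2422, 1407), Mul(-1, Mul(-41, -4))) = Add(3829, Mul(-1, 164)) = Add(3829, -164) = 3665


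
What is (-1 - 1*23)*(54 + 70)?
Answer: -2976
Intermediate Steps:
(-1 - 1*23)*(54 + 70) = (-1 - 23)*124 = -24*124 = -2976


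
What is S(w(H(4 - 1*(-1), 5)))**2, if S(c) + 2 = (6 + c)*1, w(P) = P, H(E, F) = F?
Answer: 81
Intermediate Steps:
S(c) = 4 + c (S(c) = -2 + (6 + c)*1 = -2 + (6 + c) = 4 + c)
S(w(H(4 - 1*(-1), 5)))**2 = (4 + 5)**2 = 9**2 = 81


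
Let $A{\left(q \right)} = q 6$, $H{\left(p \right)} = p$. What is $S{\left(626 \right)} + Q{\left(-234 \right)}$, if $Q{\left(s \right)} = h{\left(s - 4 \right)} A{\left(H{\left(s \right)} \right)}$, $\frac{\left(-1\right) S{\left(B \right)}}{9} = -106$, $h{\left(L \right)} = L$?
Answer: $335106$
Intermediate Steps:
$A{\left(q \right)} = 6 q$
$S{\left(B \right)} = 954$ ($S{\left(B \right)} = \left(-9\right) \left(-106\right) = 954$)
$Q{\left(s \right)} = 6 s \left(-4 + s\right)$ ($Q{\left(s \right)} = \left(s - 4\right) 6 s = \left(-4 + s\right) 6 s = 6 s \left(-4 + s\right)$)
$S{\left(626 \right)} + Q{\left(-234 \right)} = 954 + 6 \left(-234\right) \left(-4 - 234\right) = 954 + 6 \left(-234\right) \left(-238\right) = 954 + 334152 = 335106$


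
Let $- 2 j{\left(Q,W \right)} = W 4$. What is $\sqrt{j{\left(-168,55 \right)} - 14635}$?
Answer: $i \sqrt{14745} \approx 121.43 i$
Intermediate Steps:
$j{\left(Q,W \right)} = - 2 W$ ($j{\left(Q,W \right)} = - \frac{W 4}{2} = - \frac{4 W}{2} = - 2 W$)
$\sqrt{j{\left(-168,55 \right)} - 14635} = \sqrt{\left(-2\right) 55 - 14635} = \sqrt{-110 - 14635} = \sqrt{-14745} = i \sqrt{14745}$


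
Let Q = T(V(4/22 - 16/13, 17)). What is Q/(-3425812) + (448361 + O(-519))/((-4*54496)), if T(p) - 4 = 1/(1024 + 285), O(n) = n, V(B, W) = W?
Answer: -19310561452661/9399277055168 ≈ -2.0545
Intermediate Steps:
T(p) = 5237/1309 (T(p) = 4 + 1/(1024 + 285) = 4 + 1/1309 = 5237/1309)
Q = 5237/1309 ≈ 4.0008
Q/(-3425812) + (448361 + O(-519))/((-4*54496)) = (5237/1309)/(-3425812) + (448361 - 519)/((-4*54496)) = (5237/1309)*(-1/3425812) + 447842/(-217984) = -5237/4484387908 + 447842*(-1/217984) = -5237/4484387908 - 223921/108992 = -19310561452661/9399277055168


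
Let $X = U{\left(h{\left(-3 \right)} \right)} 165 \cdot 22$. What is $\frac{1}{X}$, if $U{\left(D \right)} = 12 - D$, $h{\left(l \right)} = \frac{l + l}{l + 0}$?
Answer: $\frac{1}{36300} \approx 2.7548 \cdot 10^{-5}$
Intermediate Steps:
$h{\left(l \right)} = 2$ ($h{\left(l \right)} = \frac{2 l}{l} = 2$)
$X = 36300$ ($X = \left(12 - 2\right) 165 \cdot 22 = 10 \cdot 165 \cdot 22 = 1650 \cdot 22 = 36300$)
$\frac{1}{X} = \frac{1}{36300}$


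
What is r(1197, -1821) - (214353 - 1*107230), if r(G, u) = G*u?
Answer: -2286860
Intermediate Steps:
r(1197, -1821) - (214353 - 1*107230) = 1197*(-1821) - (214353 - 1*107230) = -2179737 - (214353 - 107230) = -2179737 - 1*107123 = -2179737 - 107123 = -2286860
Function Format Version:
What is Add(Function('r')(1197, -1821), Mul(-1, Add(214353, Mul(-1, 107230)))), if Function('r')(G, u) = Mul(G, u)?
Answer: -2286860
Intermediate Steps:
Add(Function('r')(1197, -1821), Mul(-1, Add(214353, Mul(-1, 107230)))) = Add(Mul(1197, -1821), Mul(-1, Add(214353, Mul(-1, 107230)))) = Add(-2179737, Mul(-1, Add(214353, -107230))) = Add(-2179737, Mul(-1, 107123)) = Add(-2179737, -107123) = -2286860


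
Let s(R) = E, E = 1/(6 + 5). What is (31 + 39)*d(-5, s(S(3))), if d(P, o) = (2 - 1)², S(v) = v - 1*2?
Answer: 70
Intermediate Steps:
E = 1/11 ≈ 0.090909
S(v) = -2 + v (S(v) = v - 2 = -2 + v)
s(R) = 1/11
d(P, o) = 1 (d(P, o) = 1² = 1)
(31 + 39)*d(-5, s(S(3))) = (31 + 39)*1 = 70*1 = 70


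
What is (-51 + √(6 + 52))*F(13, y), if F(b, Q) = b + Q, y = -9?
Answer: -204 + 4*√58 ≈ -173.54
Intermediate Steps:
F(b, Q) = Q + b
(-51 + √(6 + 52))*F(13, y) = (-51 + √(6 + 52))*(-9 + 13) = (-51 + √58)*4 = -204 + 4*√58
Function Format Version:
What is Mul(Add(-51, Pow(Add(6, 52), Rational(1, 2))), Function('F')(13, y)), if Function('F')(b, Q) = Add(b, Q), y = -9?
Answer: Add(-204, Mul(4, Pow(58, Rational(1, 2)))) ≈ -173.54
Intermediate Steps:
Function('F')(b, Q) = Add(Q, b)
Mul(Add(-51, Pow(Add(6, 52), Rational(1, 2))), Function('F')(13, y)) = Mul(Add(-51, Pow(Add(6, 52), Rational(1, 2))), Add(-9, 13)) = Mul(Add(-51, Pow(58, Rational(1, 2))), 4) = Add(-204, Mul(4, Pow(58, Rational(1, 2))))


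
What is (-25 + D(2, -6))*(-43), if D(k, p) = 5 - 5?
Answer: 1075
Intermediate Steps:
D(k, p) = 0
(-25 + D(2, -6))*(-43) = (-25 + 0)*(-43) = -25*(-43) = 1075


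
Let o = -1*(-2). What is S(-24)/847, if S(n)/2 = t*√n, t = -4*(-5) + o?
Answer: 8*I*√6/77 ≈ 0.25449*I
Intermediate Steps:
o = 2
t = 22 (t = -4*(-5) + 2 = 20 + 2 = 22)
S(n) = 44*√n (S(n) = 2*(22*√n) = 44*√n)
S(-24)/847 = (44*√(-24))/847 = (44*(2*I*√6))*(1/847) = (88*I*√6)*(1/847) = 8*I*√6/77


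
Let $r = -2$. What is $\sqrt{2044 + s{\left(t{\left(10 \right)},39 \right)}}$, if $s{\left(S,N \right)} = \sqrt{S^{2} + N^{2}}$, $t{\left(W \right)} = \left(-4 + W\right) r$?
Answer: $\sqrt{2044 + 3 \sqrt{185}} \approx 45.66$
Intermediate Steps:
$t{\left(W \right)} = 8 - 2 W$ ($t{\left(W \right)} = \left(-4 + W\right) \left(-2\right) = 8 - 2 W$)
$s{\left(S,N \right)} = \sqrt{N^{2} + S^{2}}$
$\sqrt{2044 + s{\left(t{\left(10 \right)},39 \right)}} = \sqrt{2044 + \sqrt{39^{2} + \left(8 - 20\right)^{2}}} = \sqrt{2044 + \sqrt{1521 + \left(8 - 20\right)^{2}}} = \sqrt{2044 + \sqrt{1521 + \left(-12\right)^{2}}} = \sqrt{2044 + \sqrt{1521 + 144}} = \sqrt{2044 + \sqrt{1665}} = \sqrt{2044 + 3 \sqrt{185}}$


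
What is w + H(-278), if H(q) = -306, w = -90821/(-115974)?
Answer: -35397223/115974 ≈ -305.22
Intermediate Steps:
w = 90821/115974 (w = -90821*(-1/115974) = 90821/115974 ≈ 0.78312)
w + H(-278) = 90821/115974 - 306 = -35397223/115974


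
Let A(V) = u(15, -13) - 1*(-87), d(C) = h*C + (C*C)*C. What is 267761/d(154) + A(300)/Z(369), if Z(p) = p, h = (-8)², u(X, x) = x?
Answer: 9019529/32959080 ≈ 0.27366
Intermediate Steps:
h = 64
d(C) = C³ + 64*C (d(C) = 64*C + (C*C)*C = 64*C + C²*C = 64*C + C³ = C³ + 64*C)
A(V) = 74 (A(V) = -13 - 1*(-87) = -13 + 87 = 74)
267761/d(154) + A(300)/Z(369) = 267761/((154*(64 + 154²))) + 74/369 = 267761/((154*(64 + 23716))) + 74*(1/369) = 267761/((154*23780)) + 74/369 = 267761/3662120 + 74/369 = 9019529/32959080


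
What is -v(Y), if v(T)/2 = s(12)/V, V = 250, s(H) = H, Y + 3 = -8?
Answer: -12/125 ≈ -0.096000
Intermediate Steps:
Y = -11 (Y = -3 - 8 = -11)
v(T) = 12/125 (v(T) = 2*(12/250) = 2*(12*(1/250)) = 2*(6/125) = 12/125)
-v(Y) = -1*12/125 = -12/125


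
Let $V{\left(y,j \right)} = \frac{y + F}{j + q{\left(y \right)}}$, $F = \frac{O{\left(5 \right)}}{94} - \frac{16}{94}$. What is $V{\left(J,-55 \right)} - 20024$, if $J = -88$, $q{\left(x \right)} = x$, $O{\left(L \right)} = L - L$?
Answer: $- \frac{134577160}{6721} \approx -20023.0$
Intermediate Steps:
$O{\left(L \right)} = 0$
$F = - \frac{8}{47}$ ($F = \frac{0}{94} - \frac{16}{94} = 0 \cdot \frac{1}{94} - \frac{8}{47} = 0 - \frac{8}{47} = - \frac{8}{47} \approx -0.17021$)
$V{\left(y,j \right)} = \frac{- \frac{8}{47} + y}{j + y}$ ($V{\left(y,j \right)} = \frac{y - \frac{8}{47}}{j + y} = \frac{- \frac{8}{47} + y}{j + y}$)
$V{\left(J,-55 \right)} - 20024 = \frac{- \frac{8}{47} - 88}{-55 - 88} - 20024 = \frac{1}{-143} \left(- \frac{4144}{47}\right) - 20024 = \left(- \frac{1}{143}\right) \left(- \frac{4144}{47}\right) - 20024 = \frac{4144}{6721} - 20024 = - \frac{134577160}{6721}$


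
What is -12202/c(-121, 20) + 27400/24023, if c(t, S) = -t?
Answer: -289813246/2906783 ≈ -99.702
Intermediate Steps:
-12202/c(-121, 20) + 27400/24023 = -12202/((-1*(-121))) + 27400/24023 = -12202/121 + 27400*(1/24023) = -12202*1/121 + 27400/24023 = -12202/121 + 27400/24023 = -289813246/2906783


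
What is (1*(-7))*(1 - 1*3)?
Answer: 14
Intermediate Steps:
(1*(-7))*(1 - 1*3) = -7*(1 - 3) = -7*(-2) = 14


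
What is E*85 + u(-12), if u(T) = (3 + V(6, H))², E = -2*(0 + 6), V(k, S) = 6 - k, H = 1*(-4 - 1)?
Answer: -1011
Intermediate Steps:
H = -5 (H = 1*(-5) = -5)
E = -12 (E = -2*6 = -12)
u(T) = 9 (u(T) = (3 + (6 - 1*6))² = (3 + (6 - 6))² = (3 + 0)² = 3² = 9)
E*85 + u(-12) = -12*85 + 9 = -1020 + 9 = -1011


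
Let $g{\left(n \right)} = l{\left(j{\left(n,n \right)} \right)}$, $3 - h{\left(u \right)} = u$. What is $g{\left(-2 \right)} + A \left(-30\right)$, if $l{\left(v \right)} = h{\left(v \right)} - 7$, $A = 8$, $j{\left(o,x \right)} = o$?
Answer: $-242$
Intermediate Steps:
$h{\left(u \right)} = 3 - u$
$l{\left(v \right)} = -4 - v$ ($l{\left(v \right)} = \left(3 - v\right) - 7 = -4 - v$)
$g{\left(n \right)} = -4 - n$
$g{\left(-2 \right)} + A \left(-30\right) = \left(-4 - -2\right) + 8 \left(-30\right) = \left(-4 + 2\right) - 240 = -2 - 240 = -242$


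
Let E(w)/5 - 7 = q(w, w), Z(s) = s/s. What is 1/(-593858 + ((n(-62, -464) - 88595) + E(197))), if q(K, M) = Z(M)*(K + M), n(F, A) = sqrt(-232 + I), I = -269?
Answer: -226816/154336493735 - I*sqrt(501)/463009481205 ≈ -1.4696e-6 - 4.8342e-11*I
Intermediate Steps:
Z(s) = 1
n(F, A) = I*sqrt(501) (n(F, A) = sqrt(-232 - 269) = sqrt(-501) = I*sqrt(501))
q(K, M) = K + M (q(K, M) = 1*(K + M) = K + M)
E(w) = 35 + 10*w (E(w) = 35 + 5*(w + w) = 35 + 5*(2*w) = 35 + 10*w)
1/(-593858 + ((n(-62, -464) - 88595) + E(197))) = 1/(-593858 + ((I*sqrt(501) - 88595) + (35 + 10*197))) = 1/(-593858 + ((-88595 + I*sqrt(501)) + (35 + 1970))) = 1/(-593858 + ((-88595 + I*sqrt(501)) + 2005)) = 1/(-593858 + (-86590 + I*sqrt(501))) = 1/(-680448 + I*sqrt(501))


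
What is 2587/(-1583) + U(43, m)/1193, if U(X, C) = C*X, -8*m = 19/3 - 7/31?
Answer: -291857962/175632267 ≈ -1.6618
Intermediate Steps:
m = -71/93 (m = -(19/3 - 7/31)/8 = -⅛*568/93 = -71/93 ≈ -0.76344)
2587/(-1583) + U(43, m)/1193 = 2587/(-1583) - 71/93*43/1193 = 2587*(-1/1583) - 3053/93*1/1193 = -2587/1583 - 3053/110949 = -291857962/175632267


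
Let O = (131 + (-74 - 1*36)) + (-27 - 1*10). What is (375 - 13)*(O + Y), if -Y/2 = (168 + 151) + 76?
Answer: -291772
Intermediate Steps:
Y = -790 (Y = -2*((168 + 151) + 76) = -2*(319 + 76) = -2*395 = -790)
O = -16 (O = (131 + (-74 - 36)) + (-27 - 10) = (131 - 110) - 37 = 21 - 37 = -16)
(375 - 13)*(O + Y) = (375 - 13)*(-16 - 790) = 362*(-806) = -291772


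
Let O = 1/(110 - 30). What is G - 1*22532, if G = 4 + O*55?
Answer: -360437/16 ≈ -22527.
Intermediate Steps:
O = 1/80 ≈ 0.012500
G = 75/16 (G = 4 + (1/80)*55 = 4 + 11/16 = 75/16 ≈ 4.6875)
G - 1*22532 = 75/16 - 1*22532 = 75/16 - 22532 = -360437/16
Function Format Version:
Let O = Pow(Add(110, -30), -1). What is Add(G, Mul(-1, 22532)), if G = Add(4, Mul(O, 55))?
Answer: Rational(-360437, 16) ≈ -22527.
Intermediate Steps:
O = Rational(1, 80) (O = Pow(80, -1) = Rational(1, 80) ≈ 0.012500)
G = Rational(75, 16) (G = Add(4, Mul(Rational(1, 80), 55)) = Add(4, Rational(11, 16)) = Rational(75, 16) ≈ 4.6875)
Add(G, Mul(-1, 22532)) = Add(Rational(75, 16), Mul(-1, 22532)) = Add(Rational(75, 16), -22532) = Rational(-360437, 16)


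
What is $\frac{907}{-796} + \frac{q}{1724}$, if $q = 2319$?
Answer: $\frac{17641}{85769} \approx 0.20568$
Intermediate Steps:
$\frac{907}{-796} + \frac{q}{1724} = \frac{907}{-796} + \frac{2319}{1724} = 907 \left(- \frac{1}{796}\right) + 2319 \cdot \frac{1}{1724} = - \frac{907}{796} + \frac{2319}{1724} = \frac{17641}{85769}$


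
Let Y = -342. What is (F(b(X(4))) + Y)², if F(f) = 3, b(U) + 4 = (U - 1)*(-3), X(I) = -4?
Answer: 114921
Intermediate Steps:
b(U) = -1 - 3*U (b(U) = -4 + (U - 1)*(-3) = -4 + (-1 + U)*(-3) = -4 + (3 - 3*U) = -1 - 3*U)
(F(b(X(4))) + Y)² = (3 - 342)² = (-339)² = 114921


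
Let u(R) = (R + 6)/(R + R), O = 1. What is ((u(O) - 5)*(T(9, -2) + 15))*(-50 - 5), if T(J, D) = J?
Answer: 1980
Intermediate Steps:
u(R) = (6 + R)/(2*R) (u(R) = (6 + R)/((2*R)) = (6 + R)*(1/(2*R)) = (6 + R)/(2*R))
((u(O) - 5)*(T(9, -2) + 15))*(-50 - 5) = (((1/2)*(6 + 1)/1 - 5)*(9 + 15))*(-50 - 5) = (((1/2)*1*7 - 5)*24)*(-55) = ((7/2 - 5)*24)*(-55) = -3/2*24*(-55) = -36*(-55) = 1980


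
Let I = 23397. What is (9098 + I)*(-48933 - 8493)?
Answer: -1866057870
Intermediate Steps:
(9098 + I)*(-48933 - 8493) = (9098 + 23397)*(-48933 - 8493) = 32495*(-57426) = -1866057870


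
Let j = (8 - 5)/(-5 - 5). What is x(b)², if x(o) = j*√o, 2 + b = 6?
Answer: 9/25 ≈ 0.36000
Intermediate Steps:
b = 4 (b = -2 + 6 = 4)
j = -3/10 (j = 3/(-10) = 3*(-⅒) = -3/10 ≈ -0.30000)
x(o) = -3*√o/10
x(b)² = (-3*√4/10)² = (-3/10*2)² = (-⅗)² = 9/25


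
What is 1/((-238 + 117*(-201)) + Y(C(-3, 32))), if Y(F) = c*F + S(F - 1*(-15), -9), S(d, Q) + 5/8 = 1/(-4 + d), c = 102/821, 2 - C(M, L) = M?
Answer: -13136/312044909 ≈ -4.2096e-5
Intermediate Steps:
C(M, L) = 2 - M
c = 102/821 (c = 102*(1/821) = 102/821 ≈ 0.12424)
S(d, Q) = -5/8 + 1/(-4 + d)
Y(F) = 102*F/821 + (-47 - 5*F)/(8*(11 + F)) (Y(F) = 102*F/821 + (28 - 5*(F - 1*(-15)))/(8*(-4 + (F - 1*(-15)))) = 102*F/821 + (28 - 5*(F + 15))/(8*(-4 + (F + 15))) = 102*F/821 + (28 - 5*(15 + F))/(8*(-4 + (15 + F))) = 102*F/821 + (28 + (-75 - 5*F))/(8*(11 + F)) = 102*F/821 + (-47 - 5*F)/(8*(11 + F)))
1/((-238 + 117*(-201)) + Y(C(-3, 32))) = 1/((-238 + 117*(-201)) + (-38587 + 816*(2 - 1*(-3))² + 4871*(2 - 1*(-3)))/(6568*(11 + (2 - 1*(-3))))) = 1/((-238 - 23517) + (-38587 + 816*(2 + 3)² + 4871*(2 + 3))/(6568*(11 + (2 + 3)))) = 1/(-23755 + (-38587 + 816*5² + 4871*5)/(6568*(11 + 5))) = 1/(-23755 + (1/6568)*(-38587 + 816*25 + 24355)/16) = 1/(-23755 + (1/6568)*(1/16)*(-38587 + 20400 + 24355)) = 1/(-23755 + (1/6568)*(1/16)*6168) = 1/(-23755 + 771/13136) = 1/(-312044909/13136) = -13136/312044909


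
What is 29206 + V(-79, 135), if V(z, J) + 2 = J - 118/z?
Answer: 2317899/79 ≈ 29341.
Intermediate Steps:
V(z, J) = -2 + J - 118/z (V(z, J) = -2 + (J - 118/z) = -2 + J - 118/z)
29206 + V(-79, 135) = 29206 + (-2 + 135 - 118/(-79)) = 29206 + (-2 + 135 - 118*(-1/79)) = 29206 + (-2 + 135 + 118/79) = 29206 + 10625/79 = 2317899/79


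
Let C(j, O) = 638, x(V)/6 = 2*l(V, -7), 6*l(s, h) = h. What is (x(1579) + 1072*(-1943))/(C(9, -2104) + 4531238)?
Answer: -1041455/2265938 ≈ -0.45961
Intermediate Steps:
l(s, h) = h/6
x(V) = -14 (x(V) = 6*(2*((1/6)*(-7))) = 6*(2*(-7/6)) = 6*(-7/3) = -14)
(x(1579) + 1072*(-1943))/(C(9, -2104) + 4531238) = (-14 + 1072*(-1943))/(638 + 4531238) = (-14 - 2082896)/4531876 = -2082910*1/4531876 = -1041455/2265938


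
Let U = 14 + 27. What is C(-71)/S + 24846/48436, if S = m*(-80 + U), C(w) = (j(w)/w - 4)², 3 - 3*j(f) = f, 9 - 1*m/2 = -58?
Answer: 1462353497447/2871024452946 ≈ 0.50935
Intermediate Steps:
m = 134 (m = 18 - 2*(-58) = 18 + 116 = 134)
j(f) = 1 - f/3
C(w) = (-4 + (1 - w/3)/w)² (C(w) = ((1 - w/3)/w - 4)² = (-4 + (1 - w/3)/w)²)
U = 41
S = -5226 (S = 134*(-80 + 41) = 134*(-39) = -5226)
C(-71)/S + 24846/48436 = ((⅑)*(-3 + 13*(-71))²/(-71)²)/(-5226) + 24846/48436 = ((⅑)*(1/5041)*(-3 - 923)²)*(-1/5226) + 24846*(1/48436) = ((⅑)*(1/5041)*(-926)²)*(-1/5226) + 12423/24218 = ((⅑)*(1/5041)*857476)*(-1/5226) + 12423/24218 = (857476/45369)*(-1/5226) + 12423/24218 = -428738/118549197 + 12423/24218 = 1462353497447/2871024452946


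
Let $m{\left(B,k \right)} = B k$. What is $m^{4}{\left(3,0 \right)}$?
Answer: $0$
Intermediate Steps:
$m^{4}{\left(3,0 \right)} = \left(3 \cdot 0\right)^{4} = 0^{4} = 0$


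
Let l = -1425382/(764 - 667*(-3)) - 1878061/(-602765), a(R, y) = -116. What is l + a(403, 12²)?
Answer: -29923096819/47618435 ≈ -628.39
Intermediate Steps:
l = -24399358359/47618435 (l = -1425382/(764 + 2001) - 1878061*(-1/602765) = -1425382/2765 + 1878061/602765 = -1425382*1/2765 + 1878061/602765 = -203626/395 + 1878061/602765 = -24399358359/47618435 ≈ -512.39)
l + a(403, 12²) = -24399358359/47618435 - 116 = -29923096819/47618435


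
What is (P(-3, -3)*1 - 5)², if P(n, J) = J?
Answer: 64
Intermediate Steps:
(P(-3, -3)*1 - 5)² = (-3*1 - 5)² = (-3 - 5)² = (-8)² = 64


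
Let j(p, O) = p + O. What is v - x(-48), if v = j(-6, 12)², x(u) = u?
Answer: 84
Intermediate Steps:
j(p, O) = O + p
v = 36 (v = (12 - 6)² = 6² = 36)
v - x(-48) = 36 - 1*(-48) = 36 + 48 = 84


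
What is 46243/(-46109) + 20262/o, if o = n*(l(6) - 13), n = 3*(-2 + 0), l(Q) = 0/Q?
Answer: 155108934/599417 ≈ 258.77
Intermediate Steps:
l(Q) = 0
n = -6 (n = 3*(-2) = -6)
o = 78 (o = -6*(0 - 13) = -6*(-13) = 78)
46243/(-46109) + 20262/o = 46243/(-46109) + 20262/78 = 46243*(-1/46109) + 20262*(1/78) = -46243/46109 + 3377/13 = 155108934/599417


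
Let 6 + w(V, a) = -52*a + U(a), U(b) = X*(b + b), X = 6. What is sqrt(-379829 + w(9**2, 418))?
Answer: I*sqrt(396555) ≈ 629.73*I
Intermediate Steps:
U(b) = 12*b (U(b) = 6*(b + b) = 6*(2*b) = 12*b)
w(V, a) = -6 - 40*a (w(V, a) = -6 + (-52*a + 12*a) = -6 - 40*a)
sqrt(-379829 + w(9**2, 418)) = sqrt(-379829 + (-6 - 40*418)) = sqrt(-379829 + (-6 - 16720)) = sqrt(-379829 - 16726) = sqrt(-396555) = I*sqrt(396555)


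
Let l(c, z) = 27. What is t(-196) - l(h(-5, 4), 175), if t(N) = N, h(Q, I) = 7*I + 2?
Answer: -223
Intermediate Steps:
h(Q, I) = 2 + 7*I
t(-196) - l(h(-5, 4), 175) = -196 - 1*27 = -196 - 27 = -223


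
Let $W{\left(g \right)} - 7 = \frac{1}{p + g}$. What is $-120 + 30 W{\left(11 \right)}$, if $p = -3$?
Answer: $\frac{375}{4} \approx 93.75$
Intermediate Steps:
$W{\left(g \right)} = 7 + \frac{1}{-3 + g}$
$-120 + 30 W{\left(11 \right)} = -120 + 30 \frac{-20 + 7 \cdot 11}{-3 + 11} = -120 + 30 \frac{-20 + 77}{8} = -120 + 30 \cdot \frac{1}{8} \cdot 57 = -120 + 30 \cdot \frac{57}{8} = -120 + \frac{855}{4} = \frac{375}{4}$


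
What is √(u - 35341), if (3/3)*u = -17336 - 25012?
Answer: I*√77689 ≈ 278.73*I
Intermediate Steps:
u = -42348 (u = -17336 - 25012 = -42348)
√(u - 35341) = √(-42348 - 35341) = √(-77689) = I*√77689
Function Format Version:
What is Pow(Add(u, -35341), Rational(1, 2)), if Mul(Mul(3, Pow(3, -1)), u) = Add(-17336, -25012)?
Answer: Mul(I, Pow(77689, Rational(1, 2))) ≈ Mul(278.73, I)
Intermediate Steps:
u = -42348 (u = Add(-17336, -25012) = -42348)
Pow(Add(u, -35341), Rational(1, 2)) = Pow(Add(-42348, -35341), Rational(1, 2)) = Pow(-77689, Rational(1, 2)) = Mul(I, Pow(77689, Rational(1, 2)))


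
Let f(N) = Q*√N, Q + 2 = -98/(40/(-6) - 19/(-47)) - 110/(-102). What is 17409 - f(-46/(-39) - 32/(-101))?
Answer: 17409 - 663217*√23216466/177384987 ≈ 17391.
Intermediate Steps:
Q = 663217/45033 (Q = -2 + (-98/(40/(-6) - 19/(-47)) - 110/(-102)) = -2 + (-98/(40*(-⅙) - 19*(-1/47)) - 110*(-1/102)) = -2 + (-98/(-20/3 + 19/47) + 55/51) = -2 + (-98/(-883/141) + 55/51) = -2 + (-98*(-141/883) + 55/51) = -2 + (13818/883 + 55/51) = -2 + 753283/45033 = 663217/45033 ≈ 14.727)
f(N) = 663217*√N/45033
17409 - f(-46/(-39) - 32/(-101)) = 17409 - 663217*√(-46/(-39) - 32/(-101))/45033 = 17409 - 663217*√(-46*(-1/39) - 32*(-1/101))/45033 = 17409 - 663217*√(46/39 + 32/101)/45033 = 17409 - 663217*√(5894/3939)/45033 = 17409 - 663217*√23216466/3939/45033 = 17409 - 663217*√23216466/177384987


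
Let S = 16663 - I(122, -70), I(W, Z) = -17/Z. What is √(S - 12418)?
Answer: √20799310/70 ≈ 65.152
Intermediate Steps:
S = 1166393/70 (S = 16663 - (-17)/(-70) = 16663 - (-17)*(-1)/70 = 16663 - 1*17/70 = 16663 - 17/70 = 1166393/70 ≈ 16663.)
√(S - 12418) = √(1166393/70 - 12418) = √(297133/70) = √20799310/70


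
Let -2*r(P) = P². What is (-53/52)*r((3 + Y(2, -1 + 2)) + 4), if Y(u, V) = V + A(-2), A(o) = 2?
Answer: 1325/26 ≈ 50.962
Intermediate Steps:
Y(u, V) = 2 + V (Y(u, V) = V + 2 = 2 + V)
r(P) = -P²/2
(-53/52)*r((3 + Y(2, -1 + 2)) + 4) = (-53/52)*(-((3 + (2 + (-1 + 2))) + 4)²/2) = (-53*1/52)*(-((3 + (2 + 1)) + 4)²/2) = -(-53)*((3 + 3) + 4)²/104 = -(-53)*(6 + 4)²/104 = -(-53)*10²/104 = -(-53)*100/104 = -53/52*(-50) = 1325/26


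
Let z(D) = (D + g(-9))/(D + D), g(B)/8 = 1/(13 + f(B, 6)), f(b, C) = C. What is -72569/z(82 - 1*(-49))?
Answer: -361248482/2497 ≈ -1.4467e+5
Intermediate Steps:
g(B) = 8/19 (g(B) = 8/(13 + 6) = 8/19)
z(D) = (8/19 + D)/(2*D) (z(D) = (D + 8/19)/(D + D) = (8/19 + D)/((2*D)) = (8/19 + D)*(1/(2*D)) = (8/19 + D)/(2*D))
-72569/z(82 - 1*(-49)) = -72569*38*(82 - 1*(-49))/(8 + 19*(82 - 1*(-49))) = -72569*38*(82 + 49)/(8 + 19*(82 + 49)) = -72569*4978/(8 + 19*131) = -72569*4978/(8 + 2489) = -72569/((1/38)*(1/131)*2497) = -72569/2497/4978 = -72569*4978/2497 = -361248482/2497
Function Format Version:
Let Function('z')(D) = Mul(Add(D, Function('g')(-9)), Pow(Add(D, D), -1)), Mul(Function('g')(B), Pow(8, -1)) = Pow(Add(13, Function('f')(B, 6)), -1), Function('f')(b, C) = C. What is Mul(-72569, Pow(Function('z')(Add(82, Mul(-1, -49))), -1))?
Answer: Rational(-361248482, 2497) ≈ -1.4467e+5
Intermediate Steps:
Function('g')(B) = Rational(8, 19) (Function('g')(B) = Mul(8, Pow(Add(13, 6), -1)) = Mul(8, Pow(19, -1)) = Mul(8, Rational(1, 19)) = Rational(8, 19))
Function('z')(D) = Mul(Rational(1, 2), Pow(D, -1), Add(Rational(8, 19), D)) (Function('z')(D) = Mul(Add(D, Rational(8, 19)), Pow(Add(D, D), -1)) = Mul(Add(Rational(8, 19), D), Pow(Mul(2, D), -1)) = Mul(Add(Rational(8, 19), D), Mul(Rational(1, 2), Pow(D, -1))) = Mul(Rational(1, 2), Pow(D, -1), Add(Rational(8, 19), D)))
Mul(-72569, Pow(Function('z')(Add(82, Mul(-1, -49))), -1)) = Mul(-72569, Pow(Mul(Rational(1, 38), Pow(Add(82, Mul(-1, -49)), -1), Add(8, Mul(19, Add(82, Mul(-1, -49))))), -1)) = Mul(-72569, Pow(Mul(Rational(1, 38), Pow(Add(82, 49), -1), Add(8, Mul(19, Add(82, 49)))), -1)) = Mul(-72569, Pow(Mul(Rational(1, 38), Pow(131, -1), Add(8, Mul(19, 131))), -1)) = Mul(-72569, Pow(Mul(Rational(1, 38), Rational(1, 131), Add(8, 2489)), -1)) = Mul(-72569, Pow(Mul(Rational(1, 38), Rational(1, 131), 2497), -1)) = Mul(-72569, Pow(Rational(2497, 4978), -1)) = Mul(-72569, Rational(4978, 2497)) = Rational(-361248482, 2497)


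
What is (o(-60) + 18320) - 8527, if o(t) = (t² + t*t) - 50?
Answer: 16943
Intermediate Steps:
o(t) = -50 + 2*t² (o(t) = (t² + t²) - 50 = 2*t² - 50 = -50 + 2*t²)
(o(-60) + 18320) - 8527 = ((-50 + 2*(-60)²) + 18320) - 8527 = ((-50 + 2*3600) + 18320) - 8527 = ((-50 + 7200) + 18320) - 8527 = (7150 + 18320) - 8527 = 25470 - 8527 = 16943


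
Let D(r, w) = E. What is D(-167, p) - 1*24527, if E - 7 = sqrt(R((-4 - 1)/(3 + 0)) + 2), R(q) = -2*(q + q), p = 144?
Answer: -24520 + sqrt(78)/3 ≈ -24517.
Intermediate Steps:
R(q) = -4*q
E = 7 + sqrt(78)/3 (E = 7 + sqrt(-4*(-4 - 1)/(3 + 0) + 2) = 7 + sqrt(-(-20)/3 + 2) = 7 + sqrt(-4*(-5/3) + 2) = 7 + sqrt(20/3 + 2) = 7 + sqrt(26/3) = 7 + sqrt(78)/3 ≈ 9.9439)
D(r, w) = 7 + sqrt(78)/3
D(-167, p) - 1*24527 = (7 + sqrt(78)/3) - 1*24527 = (7 + sqrt(78)/3) - 24527 = -24520 + sqrt(78)/3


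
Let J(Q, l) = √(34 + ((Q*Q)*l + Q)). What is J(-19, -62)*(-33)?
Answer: -33*I*√22367 ≈ -4935.4*I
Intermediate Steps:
J(Q, l) = √(34 + Q + l*Q²) (J(Q, l) = √(34 + (Q²*l + Q)) = √(34 + (l*Q² + Q)) = √(34 + (Q + l*Q²)) = √(34 + Q + l*Q²))
J(-19, -62)*(-33) = √(34 - 19 - 62*(-19)²)*(-33) = √(34 - 19 - 62*361)*(-33) = √(34 - 19 - 22382)*(-33) = √(-22367)*(-33) = (I*√22367)*(-33) = -33*I*√22367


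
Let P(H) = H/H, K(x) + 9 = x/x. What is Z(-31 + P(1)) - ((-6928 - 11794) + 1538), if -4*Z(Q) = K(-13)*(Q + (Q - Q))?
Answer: 17124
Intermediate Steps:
K(x) = -8 (K(x) = -9 + x/x = -9 + 1 = -8)
P(H) = 1
Z(Q) = 2*Q (Z(Q) = -(-2)*(Q + (Q - Q)) = -(-2)*(Q + 0) = -(-2)*Q = 2*Q)
Z(-31 + P(1)) - ((-6928 - 11794) + 1538) = 2*(-31 + 1) - ((-6928 - 11794) + 1538) = 2*(-30) - (-18722 + 1538) = -60 - 1*(-17184) = -60 + 17184 = 17124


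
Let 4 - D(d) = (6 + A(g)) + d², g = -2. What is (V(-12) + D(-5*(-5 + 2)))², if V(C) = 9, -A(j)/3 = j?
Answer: 50176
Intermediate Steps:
A(j) = -3*j
D(d) = -8 - d² (D(d) = 4 - ((6 - 3*(-2)) + d²) = 4 - ((6 + 6) + d²) = 4 - (12 + d²) = 4 + (-12 - d²) = -8 - d²)
(V(-12) + D(-5*(-5 + 2)))² = (9 + (-8 - (-5*(-5 + 2))²))² = (9 + (-8 - (-5*(-3))²))² = (9 + (-8 - 1*15²))² = (9 + (-8 - 1*225))² = (9 + (-8 - 225))² = (9 - 233)² = (-224)² = 50176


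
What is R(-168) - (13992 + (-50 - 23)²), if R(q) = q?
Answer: -19489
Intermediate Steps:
R(-168) - (13992 + (-50 - 23)²) = -168 - (13992 + (-50 - 23)²) = -168 - (13992 + (-73)²) = -168 - (13992 + 5329) = -168 - 1*19321 = -168 - 19321 = -19489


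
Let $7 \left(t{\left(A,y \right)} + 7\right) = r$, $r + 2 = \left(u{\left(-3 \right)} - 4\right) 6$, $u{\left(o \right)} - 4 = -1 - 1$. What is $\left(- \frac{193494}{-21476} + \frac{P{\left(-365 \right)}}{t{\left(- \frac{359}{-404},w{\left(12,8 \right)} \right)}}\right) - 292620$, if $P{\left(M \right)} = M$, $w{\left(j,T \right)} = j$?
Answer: $- \frac{4039227421}{13806} \approx -2.9257 \cdot 10^{5}$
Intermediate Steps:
$u{\left(o \right)} = 2$ ($u{\left(o \right)} = 4 - 2 = 2$)
$r = -14$ ($r = -2 + \left(2 - 4\right) 6 = -2 - 12 = -14$)
$t{\left(A,y \right)} = -9$ ($t{\left(A,y \right)} = -7 + \frac{1}{7} \left(-14\right) = -7 - 2 = -9$)
$\left(- \frac{193494}{-21476} + \frac{P{\left(-365 \right)}}{t{\left(- \frac{359}{-404},w{\left(12,8 \right)} \right)}}\right) - 292620 = \left(- \frac{193494}{-21476} - \frac{365}{-9}\right) - 292620 = \left(\left(-193494\right) \left(- \frac{1}{21476}\right) - - \frac{365}{9}\right) - 292620 = \left(\frac{13821}{1534} + \frac{365}{9}\right) - 292620 = \frac{684299}{13806} - 292620 = - \frac{4039227421}{13806}$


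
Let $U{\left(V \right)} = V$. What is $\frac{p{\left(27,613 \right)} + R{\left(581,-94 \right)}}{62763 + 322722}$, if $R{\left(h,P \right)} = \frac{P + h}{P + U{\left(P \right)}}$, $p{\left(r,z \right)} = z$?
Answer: $\frac{114757}{72471180} \approx 0.0015835$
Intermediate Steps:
$R{\left(h,P \right)} = \frac{P + h}{2 P}$ ($R{\left(h,P \right)} = \frac{P + h}{P + P} = \frac{P + h}{2 P}$)
$\frac{p{\left(27,613 \right)} + R{\left(581,-94 \right)}}{62763 + 322722} = \frac{613 + \frac{-94 + 581}{2 \left(-94\right)}}{62763 + 322722} = \frac{613 + \frac{1}{2} \left(- \frac{1}{94}\right) 487}{385485} = \left(613 - \frac{487}{188}\right) \frac{1}{385485} = \frac{114757}{188} \cdot \frac{1}{385485} = \frac{114757}{72471180}$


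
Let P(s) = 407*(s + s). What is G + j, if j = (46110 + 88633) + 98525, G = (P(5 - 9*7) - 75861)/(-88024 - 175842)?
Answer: 61551617161/263866 ≈ 2.3327e+5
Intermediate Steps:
P(s) = 814*s (P(s) = 407*(2*s) = 814*s)
G = 123073/263866 (G = (814*(5 - 9*7) - 75861)/(-88024 - 175842) = (814*(5 - 63) - 75861)/(-263866) = (814*(-58) - 75861)*(-1/263866) = (-47212 - 75861)*(-1/263866) = -123073*(-1/263866) = 123073/263866 ≈ 0.46642)
j = 233268 (j = 134743 + 98525 = 233268)
G + j = 123073/263866 + 233268 = 61551617161/263866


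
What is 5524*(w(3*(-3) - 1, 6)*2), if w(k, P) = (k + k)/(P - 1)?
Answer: -44192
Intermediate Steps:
w(k, P) = 2*k/(-1 + P) (w(k, P) = (2*k)/(-1 + P) = 2*k/(-1 + P))
5524*(w(3*(-3) - 1, 6)*2) = 5524*((2*(3*(-3) - 1)/(-1 + 6))*2) = 5524*((2*(-9 - 1)/5)*2) = 5524*((2*(-10)*(1/5))*2) = 5524*(-4*2) = 5524*(-8) = -44192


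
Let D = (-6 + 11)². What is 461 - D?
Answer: 436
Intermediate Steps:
D = 25 (D = 5² = 25)
461 - D = 461 - 1*25 = 461 - 25 = 436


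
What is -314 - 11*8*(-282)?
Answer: 24502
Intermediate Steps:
-314 - 11*8*(-282) = -314 - 88*(-282) = -314 + 24816 = 24502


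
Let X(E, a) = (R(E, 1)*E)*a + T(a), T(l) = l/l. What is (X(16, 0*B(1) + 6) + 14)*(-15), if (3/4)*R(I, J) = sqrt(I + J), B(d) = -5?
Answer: -225 - 1920*sqrt(17) ≈ -8141.4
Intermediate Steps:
R(I, J) = 4*sqrt(I + J)/3
T(l) = 1
X(E, a) = 1 + 4*E*a*sqrt(1 + E)/3 (X(E, a) = ((4*sqrt(E + 1)/3)*E)*a + 1 = ((4*sqrt(1 + E)/3)*E)*a + 1 = (4*E*sqrt(1 + E)/3)*a + 1 = 4*E*a*sqrt(1 + E)/3 + 1 = 1 + 4*E*a*sqrt(1 + E)/3)
(X(16, 0*B(1) + 6) + 14)*(-15) = ((1 + (4/3)*16*(0*(-5) + 6)*sqrt(1 + 16)) + 14)*(-15) = ((1 + (4/3)*16*(0 + 6)*sqrt(17)) + 14)*(-15) = ((1 + (4/3)*16*6*sqrt(17)) + 14)*(-15) = ((1 + 128*sqrt(17)) + 14)*(-15) = (15 + 128*sqrt(17))*(-15) = -225 - 1920*sqrt(17)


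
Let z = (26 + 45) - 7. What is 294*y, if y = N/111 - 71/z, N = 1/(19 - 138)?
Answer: -6565321/20128 ≈ -326.18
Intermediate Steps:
z = 64 (z = 71 - 7 = 64)
N = -1/119 (N = 1/(-119) = -1/119 ≈ -0.0084034)
y = -937903/845376 (y = -1/119/111 - 71/64 = -1/119*1/111 - 71*1/64 = -1/13209 - 71/64 = -937903/845376 ≈ -1.1095)
294*y = 294*(-937903/845376) = -6565321/20128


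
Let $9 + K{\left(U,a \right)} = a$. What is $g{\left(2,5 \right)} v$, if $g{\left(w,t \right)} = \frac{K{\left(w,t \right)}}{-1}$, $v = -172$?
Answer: $-688$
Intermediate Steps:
$K{\left(U,a \right)} = -9 + a$
$g{\left(w,t \right)} = 9 - t$ ($g{\left(w,t \right)} = \frac{-9 + t}{-1} = \left(-9 + t\right) \left(-1\right) = 9 - t$)
$g{\left(2,5 \right)} v = \left(9 - 5\right) \left(-172\right) = 4 \left(-172\right) = -688$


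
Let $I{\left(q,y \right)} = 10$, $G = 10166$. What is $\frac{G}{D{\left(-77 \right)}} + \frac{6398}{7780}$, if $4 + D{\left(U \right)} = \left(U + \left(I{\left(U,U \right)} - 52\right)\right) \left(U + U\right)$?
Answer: $\frac{49078909}{35636290} \approx 1.3772$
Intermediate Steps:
$D{\left(U \right)} = -4 + 2 U \left(-42 + U\right)$ ($D{\left(U \right)} = -4 + \left(U + \left(10 - 52\right)\right) \left(U + U\right) = -4 + \left(U + \left(10 - 52\right)\right) 2 U = -4 + \left(U - 42\right) 2 U = -4 + \left(-42 + U\right) 2 U = -4 + 2 U \left(-42 + U\right)$)
$\frac{G}{D{\left(-77 \right)}} + \frac{6398}{7780} = \frac{10166}{-4 - -6468 + 2 \left(-77\right)^{2}} + \frac{6398}{7780} = \frac{10166}{-4 + 6468 + 2 \cdot 5929} + 6398 \cdot \frac{1}{7780} = \frac{10166}{-4 + 6468 + 11858} + \frac{3199}{3890} = \frac{10166}{18322} + \frac{3199}{3890} = 10166 \cdot \frac{1}{18322} + \frac{3199}{3890} = \frac{5083}{9161} + \frac{3199}{3890} = \frac{49078909}{35636290}$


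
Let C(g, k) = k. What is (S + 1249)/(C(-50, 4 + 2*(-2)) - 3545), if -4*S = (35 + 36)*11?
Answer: -843/2836 ≈ -0.29725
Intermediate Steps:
S = -781/4 (S = -(35 + 36)*11/4 = -71*11/4 = -1/4*781 = -781/4 ≈ -195.25)
(S + 1249)/(C(-50, 4 + 2*(-2)) - 3545) = (-781/4 + 1249)/((4 + 2*(-2)) - 3545) = 4215/(4*((4 - 4) - 3545)) = 4215/(4*(0 - 3545)) = (4215/4)/(-3545) = (4215/4)*(-1/3545) = -843/2836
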